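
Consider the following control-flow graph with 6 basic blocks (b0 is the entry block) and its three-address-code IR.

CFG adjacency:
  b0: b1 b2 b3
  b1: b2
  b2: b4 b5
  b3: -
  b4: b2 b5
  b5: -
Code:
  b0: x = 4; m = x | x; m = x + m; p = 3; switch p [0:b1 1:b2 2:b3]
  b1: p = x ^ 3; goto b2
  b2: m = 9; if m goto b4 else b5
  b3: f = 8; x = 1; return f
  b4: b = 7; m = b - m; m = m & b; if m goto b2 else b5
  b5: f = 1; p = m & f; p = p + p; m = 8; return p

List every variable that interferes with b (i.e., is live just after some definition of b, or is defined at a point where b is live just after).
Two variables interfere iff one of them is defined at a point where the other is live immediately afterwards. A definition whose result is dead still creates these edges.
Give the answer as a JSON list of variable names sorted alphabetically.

Block summaries:
  b0: {m,p,x} / ∅
  b1: {p} / {x}
  b2: {m} / ∅
  b3: {f,x} / ∅
  b4: {b,m} / {m}
  b5: {f,m,p} / {m}

Live sets:
  b0: in=∅ out={x}
  b1: in={x} out=∅
  b2: in=∅ out={m}
  b3: in=∅ out=∅
  b4: in={m} out={m}
  b5: in={m} out=∅

Conflict graph:
  b: {m}
  f: {m,x}
  m: {b,f,p,x}
  p: {m,x}
  x: {f,m,p}

N(b) = ["m"]

Answer: ["m"]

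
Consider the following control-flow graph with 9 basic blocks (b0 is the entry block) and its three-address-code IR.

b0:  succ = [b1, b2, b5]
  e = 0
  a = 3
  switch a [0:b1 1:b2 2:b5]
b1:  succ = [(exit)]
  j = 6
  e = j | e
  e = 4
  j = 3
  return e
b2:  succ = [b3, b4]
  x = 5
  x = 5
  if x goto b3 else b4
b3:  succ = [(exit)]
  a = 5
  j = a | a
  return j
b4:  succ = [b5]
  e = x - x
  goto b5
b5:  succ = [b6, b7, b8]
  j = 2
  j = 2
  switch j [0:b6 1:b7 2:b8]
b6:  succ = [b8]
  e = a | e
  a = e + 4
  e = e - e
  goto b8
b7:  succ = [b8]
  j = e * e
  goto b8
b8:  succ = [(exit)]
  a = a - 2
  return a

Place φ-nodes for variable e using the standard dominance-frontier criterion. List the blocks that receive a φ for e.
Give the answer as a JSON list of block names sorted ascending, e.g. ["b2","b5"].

idom tree: b1←b0 b2←b0 b3←b2 b4←b2 b5←b0 b6←b5 b7←b5 b8←b5
Dom∩ at merges:
  b5: preds {b0,b4}: {b0} ∩ {b0,b2,b4} = {b0}; idom=b0
  b8: preds {b5,b6,b7}: {b0,b5} ∩ {b0,b5,b6} ∩ {b0,b5,b7} = {b0,b5}; idom=b5

DF derivation:
  join b5 pred b0: · stop@b0
  join b5 pred b4: b4→b2 stop@b0
  join b8 pred b5: · stop@b5
  join b8 pred b6: b6 stop@b5
  join b8 pred b7: b7 stop@b5
  b0: DF=∅
  b1: DF=∅
  b2: DF={b5}
  b3: DF=∅
  b4: DF={b5}
  b5: DF=∅
  b6: DF={b8}
  b7: DF={b8}
  b8: DF=∅

φ for e: defs {b0,b1,b4,b6}
  DF⁺ = {b5,b8}

Answer: ["b5", "b8"]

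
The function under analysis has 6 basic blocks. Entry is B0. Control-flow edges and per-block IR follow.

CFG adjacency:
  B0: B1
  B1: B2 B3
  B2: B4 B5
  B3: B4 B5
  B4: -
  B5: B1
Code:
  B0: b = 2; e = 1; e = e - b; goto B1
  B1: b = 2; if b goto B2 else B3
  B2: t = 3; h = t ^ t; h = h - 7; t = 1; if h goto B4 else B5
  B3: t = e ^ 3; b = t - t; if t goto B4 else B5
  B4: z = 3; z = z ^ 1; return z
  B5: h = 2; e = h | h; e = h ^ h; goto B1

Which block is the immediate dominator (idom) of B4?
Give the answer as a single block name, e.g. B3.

Answer: B1

Working:
idom tree: B1←B0 B2←B1 B3←B1 B4←B1 B5←B1
Dom∩ at merges:
  B1: preds {B0,B5}: {B0} ∩ {B0,B1,B5} = {B0}; idom=B0
  B4: preds {B2,B3}: {B0,B1,B2} ∩ {B0,B1,B3} = {B0,B1}; idom=B1
  B5: preds {B2,B3}: {B0,B1,B2} ∩ {B0,B1,B3} = {B0,B1}; idom=B1

idom(B4) = B1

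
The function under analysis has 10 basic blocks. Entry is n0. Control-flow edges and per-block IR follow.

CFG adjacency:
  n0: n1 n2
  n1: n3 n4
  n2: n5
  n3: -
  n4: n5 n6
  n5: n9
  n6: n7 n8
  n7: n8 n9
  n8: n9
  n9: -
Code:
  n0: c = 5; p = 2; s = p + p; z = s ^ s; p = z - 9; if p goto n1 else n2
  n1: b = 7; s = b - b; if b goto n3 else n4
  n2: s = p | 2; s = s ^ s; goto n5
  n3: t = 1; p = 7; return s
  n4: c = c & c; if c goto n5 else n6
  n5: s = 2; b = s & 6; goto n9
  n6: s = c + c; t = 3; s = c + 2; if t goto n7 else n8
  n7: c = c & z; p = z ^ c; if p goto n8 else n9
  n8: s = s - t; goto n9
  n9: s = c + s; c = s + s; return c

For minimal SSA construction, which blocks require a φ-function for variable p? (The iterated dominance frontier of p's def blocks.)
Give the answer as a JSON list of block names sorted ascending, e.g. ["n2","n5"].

idom tree: n1←n0 n2←n0 n3←n1 n4←n1 n5←n0 n6←n4 n7←n6 n8←n6 n9←n0
Dom at joins:
  n5: preds {n2,n4}: {n0,n2} ∩ {n0,n1,n4} = {n0}; idom=n0
  n8: preds {n6,n7}: {n0,n1,n4,n6} ∩ {n0,n1,n4,n6,n7} = {n0,n1,n4,n6}; idom=n6
  n9: preds {n5,n7,n8}: {n0,n5} ∩ {n0,n1,n4,n6,n7} ∩ {n0,n1,n4,n6,n8} = {n0}; idom=n0

DF derivation:
  n5←n2: walk n2 to n0
  n5←n4: walk n4→n1 to n0
  n8←n6: walk · to n6
  n8←n7: walk n7 to n6
  n9←n5: walk n5 to n0
  n9←n7: walk n7→n6→n4→n1 to n0
  n9←n8: walk n8→n6→n4→n1 to n0
  n0: DF=∅
  n1: DF={n5,n9}
  n2: DF={n5}
  n3: DF=∅
  n4: DF={n5,n9}
  n5: DF={n9}
  n6: DF={n9}
  n7: DF={n8,n9}
  n8: DF={n9}
  n9: DF=∅

φ for p: defs {n0,n3,n7}
  DF⁺ = {n8,n9}

Answer: ["n8", "n9"]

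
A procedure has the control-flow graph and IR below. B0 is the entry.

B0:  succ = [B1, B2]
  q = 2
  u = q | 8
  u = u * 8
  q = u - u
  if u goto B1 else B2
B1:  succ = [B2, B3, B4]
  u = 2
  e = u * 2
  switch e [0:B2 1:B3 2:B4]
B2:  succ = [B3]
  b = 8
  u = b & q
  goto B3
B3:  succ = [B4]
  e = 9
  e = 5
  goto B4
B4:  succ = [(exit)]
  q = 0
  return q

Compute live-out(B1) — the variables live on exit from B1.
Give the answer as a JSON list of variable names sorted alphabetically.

Per-block:
  B0 def {q,u} use ∅
  B1 def {e,u} use ∅
  B2 def {b,u} use {q}
  B3 def {e} use ∅
  B4 def {q} use ∅

Backward fixpoint:
  live B0: ∅→{q}
  live B1: {q}→{q}
  live B2: {q}→∅
  live B3: ∅→∅
  live B4: ∅→∅

live-out(B1) = ["q"]

Answer: ["q"]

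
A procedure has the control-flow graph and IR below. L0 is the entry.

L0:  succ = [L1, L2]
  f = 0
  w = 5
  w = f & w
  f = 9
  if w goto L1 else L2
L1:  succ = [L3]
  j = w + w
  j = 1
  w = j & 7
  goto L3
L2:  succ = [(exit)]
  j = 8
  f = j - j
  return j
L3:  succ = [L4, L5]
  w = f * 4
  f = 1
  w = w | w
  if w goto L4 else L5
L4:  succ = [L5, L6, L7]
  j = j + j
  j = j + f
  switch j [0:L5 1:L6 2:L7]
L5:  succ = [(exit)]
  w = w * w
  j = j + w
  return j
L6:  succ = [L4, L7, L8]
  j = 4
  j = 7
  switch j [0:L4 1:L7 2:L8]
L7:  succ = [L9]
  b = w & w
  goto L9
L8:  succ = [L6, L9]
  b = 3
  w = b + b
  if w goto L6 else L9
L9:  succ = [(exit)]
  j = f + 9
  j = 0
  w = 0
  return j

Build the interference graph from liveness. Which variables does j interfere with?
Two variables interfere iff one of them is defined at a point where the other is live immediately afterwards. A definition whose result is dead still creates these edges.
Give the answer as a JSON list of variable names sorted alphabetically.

Block summaries:
  L0: def={f,w} ue=∅
  L1: def={j,w} ue={w}
  L2: def={f,j} ue=∅
  L3: def={f,w} ue={f}
  L4: def={j} ue={f,j}
  L5: def={j,w} ue={j,w}
  L6: def={j} ue=∅
  L7: def={b} ue={w}
  L8: def={b,w} ue=∅
  L9: def={j,w} ue={f}

Liveness:
  L0: in=∅ out={f,w}
  L1: in={f,w} out={f,j}
  L2: in=∅ out=∅
  L3: in={f,j} out={f,j,w}
  L4: in={f,j,w} out={f,j,w}
  L5: in={j,w} out=∅
  L6: in={f,w} out={f,j,w}
  L7: in={f,w} out={f}
  L8: in={f} out={f,w}
  L9: in={f} out=∅

Conflict graph:
  b: {f}
  f: {b,j,w}
  j: {f,w}
  w: {f,j}

N(j) = ["f", "w"]

Answer: ["f", "w"]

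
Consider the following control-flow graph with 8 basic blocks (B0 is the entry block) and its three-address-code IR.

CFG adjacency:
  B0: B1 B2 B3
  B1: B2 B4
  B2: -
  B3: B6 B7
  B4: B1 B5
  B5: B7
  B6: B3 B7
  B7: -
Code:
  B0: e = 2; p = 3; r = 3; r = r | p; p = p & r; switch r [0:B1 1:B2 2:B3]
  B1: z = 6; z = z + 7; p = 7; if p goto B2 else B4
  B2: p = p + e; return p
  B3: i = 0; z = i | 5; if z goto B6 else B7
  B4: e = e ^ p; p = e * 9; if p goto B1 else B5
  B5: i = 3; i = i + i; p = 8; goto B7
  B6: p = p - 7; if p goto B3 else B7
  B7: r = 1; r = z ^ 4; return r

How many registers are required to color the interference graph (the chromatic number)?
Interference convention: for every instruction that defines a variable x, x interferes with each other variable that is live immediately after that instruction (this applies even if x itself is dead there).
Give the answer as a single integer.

def/use:
  B0: def={e,p,r} ue=∅
  B1: def={p,z} ue=∅
  B2: def={p} ue={e,p}
  B3: def={i,z} ue=∅
  B4: def={e,p} ue={e,p}
  B5: def={i,p} ue=∅
  B6: def={p} ue={p}
  B7: def={r} ue={z}

Live sets:
  B0 li=∅ lo={e,p}
  B1 li={e} lo={e,p,z}
  B2 li={e,p} lo=∅
  B3 li={p} lo={p,z}
  B4 li={e,p,z} lo={e,z}
  B5 li={z} lo={z}
  B6 li={p,z} lo={p,z}
  B7 li={z} lo=∅

Conflict graph:
  e↔{p,r,z}
  i↔{p,z}
  p↔{e,i,r,z}
  r↔{e,p,z}
  z↔{e,i,p,r}

Registers:
  {e,p,r,z} pairwise interfere (4-clique) ⇒ χ ≥ 4
  assign e→R2 i→R2 p→R0 r→R3 z→R1 — no edge inside a register ⇒ χ ≤ 4
  χ = 4

Answer: 4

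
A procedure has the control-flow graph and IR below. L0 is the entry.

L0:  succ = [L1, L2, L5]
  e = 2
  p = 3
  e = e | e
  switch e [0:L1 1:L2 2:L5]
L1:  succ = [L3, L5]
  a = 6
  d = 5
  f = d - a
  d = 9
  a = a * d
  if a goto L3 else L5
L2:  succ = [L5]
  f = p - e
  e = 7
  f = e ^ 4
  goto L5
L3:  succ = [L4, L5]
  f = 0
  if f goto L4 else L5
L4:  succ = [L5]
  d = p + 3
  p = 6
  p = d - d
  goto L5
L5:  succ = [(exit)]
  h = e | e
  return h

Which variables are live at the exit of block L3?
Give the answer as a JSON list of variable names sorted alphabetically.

Block summaries:
  L0: {e,p} / ∅
  L1: {a,d,f} / ∅
  L2: {e,f} / {e,p}
  L3: {f} / ∅
  L4: {d,p} / {p}
  L5: {h} / {e}

Live sets:
  L0 li=∅ lo={e,p}
  L1 li={e,p} lo={e,p}
  L2 li={e,p} lo={e}
  L3 li={e,p} lo={e,p}
  L4 li={e,p} lo={e}
  L5 li={e} lo=∅

live-out(L3) = ["e", "p"]

Answer: ["e", "p"]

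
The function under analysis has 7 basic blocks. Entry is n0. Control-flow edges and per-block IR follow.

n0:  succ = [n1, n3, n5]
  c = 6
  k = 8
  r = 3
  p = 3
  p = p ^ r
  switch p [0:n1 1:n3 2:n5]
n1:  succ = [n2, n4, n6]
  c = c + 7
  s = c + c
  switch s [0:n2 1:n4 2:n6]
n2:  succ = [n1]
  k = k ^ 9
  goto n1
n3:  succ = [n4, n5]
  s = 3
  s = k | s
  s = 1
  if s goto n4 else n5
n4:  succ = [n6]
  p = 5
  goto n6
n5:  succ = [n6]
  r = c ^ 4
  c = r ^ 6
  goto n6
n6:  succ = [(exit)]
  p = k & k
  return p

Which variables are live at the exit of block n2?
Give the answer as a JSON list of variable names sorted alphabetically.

def/use:
  n0: def={c,k,p,r} ue=∅
  n1: def={c,s} ue={c}
  n2: def={k} ue={k}
  n3: def={s} ue={k}
  n4: def={p} ue=∅
  n5: def={c,r} ue={c}
  n6: def={p} ue={k}

Backward fixpoint:
  n0 li=∅ lo={c,k}
  n1 li={c,k} lo={c,k}
  n2 li={c,k} lo={c,k}
  n3 li={c,k} lo={c,k}
  n4 li={k} lo={k}
  n5 li={c,k} lo={k}
  n6 li={k} lo=∅

live-out(n2) = ["c", "k"]

Answer: ["c", "k"]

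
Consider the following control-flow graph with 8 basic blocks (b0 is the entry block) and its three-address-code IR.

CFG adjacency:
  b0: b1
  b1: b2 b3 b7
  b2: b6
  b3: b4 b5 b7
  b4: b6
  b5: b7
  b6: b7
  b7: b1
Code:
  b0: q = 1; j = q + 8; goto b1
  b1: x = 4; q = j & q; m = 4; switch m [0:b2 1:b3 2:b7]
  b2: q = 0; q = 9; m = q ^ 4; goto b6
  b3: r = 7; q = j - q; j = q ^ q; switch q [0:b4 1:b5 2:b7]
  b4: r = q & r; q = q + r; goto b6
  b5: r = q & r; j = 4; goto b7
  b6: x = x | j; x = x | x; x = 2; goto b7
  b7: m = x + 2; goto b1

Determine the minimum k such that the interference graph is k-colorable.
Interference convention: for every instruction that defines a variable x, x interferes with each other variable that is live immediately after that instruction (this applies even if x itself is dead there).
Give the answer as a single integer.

Answer: 4

Derivation:
def/use:
  b0: def={j,q} ue=∅
  b1: def={m,q,x} ue={j,q}
  b2: def={m,q} ue=∅
  b3: def={j,q,r} ue={j,q}
  b4: def={q,r} ue={q,r}
  b5: def={j,r} ue={q,r}
  b6: def={x} ue={j,x}
  b7: def={m} ue={x}

Liveness:
  live b0: ∅→{j,q}
  live b1: {j,q}→{j,q,x}
  live b2: {j,x}→{j,q,x}
  live b3: {j,q,x}→{j,q,r,x}
  live b4: {j,q,r,x}→{j,q,x}
  live b5: {q,r,x}→{j,q,x}
  live b6: {j,q,x}→{j,q,x}
  live b7: {j,q,x}→{j,q}

Interference:
  j↔{m,q,r,x}
  m↔{j,q,x}
  q↔{j,m,r,x}
  r↔{j,q,x}
  x↔{j,m,q,r}

Chromatic number:
  clique {j,m,q,x} ⇒ need ≥ 4
  4-colouring: c0={j}  c1={q}  c2={x}  c3={m,r}
  χ = 4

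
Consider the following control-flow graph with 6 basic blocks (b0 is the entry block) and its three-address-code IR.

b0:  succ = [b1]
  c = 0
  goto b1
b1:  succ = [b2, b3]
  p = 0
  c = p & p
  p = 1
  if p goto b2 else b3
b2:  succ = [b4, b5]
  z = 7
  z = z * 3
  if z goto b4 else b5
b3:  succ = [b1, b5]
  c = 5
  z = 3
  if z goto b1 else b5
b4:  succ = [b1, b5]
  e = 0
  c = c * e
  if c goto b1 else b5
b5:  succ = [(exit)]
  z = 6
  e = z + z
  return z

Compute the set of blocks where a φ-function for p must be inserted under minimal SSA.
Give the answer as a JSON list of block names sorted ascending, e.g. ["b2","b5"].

idom tree: b1←b0 b2←b1 b3←b1 b4←b2 b5←b1
Join-block Dom:
  b1: preds {b0,b3,b4}: {b0} ∩ {b0,b1,b3} ∩ {b0,b1,b2,b4} = {b0}; idom=b0
  b5: preds {b2,b3,b4}: {b0,b1,b2} ∩ {b0,b1,b3} ∩ {b0,b1,b2,b4} = {b0,b1}; idom=b1

DF walk-up:
  b1←b0: walk · to b0
  b1←b3: walk b3→b1 to b0
  b1←b4: walk b4→b2→b1 to b0
  b5←b2: walk b2 to b1
  b5←b3: walk b3 to b1
  b5←b4: walk b4→b2 to b1
  b0 → ∅
  b1 → {b1}
  b2 → {b1,b5}
  b3 → {b1,b5}
  b4 → {b1,b5}
  b5 → ∅

φ for p: defs {b1}
  DF⁺ = {b1}

Answer: ["b1"]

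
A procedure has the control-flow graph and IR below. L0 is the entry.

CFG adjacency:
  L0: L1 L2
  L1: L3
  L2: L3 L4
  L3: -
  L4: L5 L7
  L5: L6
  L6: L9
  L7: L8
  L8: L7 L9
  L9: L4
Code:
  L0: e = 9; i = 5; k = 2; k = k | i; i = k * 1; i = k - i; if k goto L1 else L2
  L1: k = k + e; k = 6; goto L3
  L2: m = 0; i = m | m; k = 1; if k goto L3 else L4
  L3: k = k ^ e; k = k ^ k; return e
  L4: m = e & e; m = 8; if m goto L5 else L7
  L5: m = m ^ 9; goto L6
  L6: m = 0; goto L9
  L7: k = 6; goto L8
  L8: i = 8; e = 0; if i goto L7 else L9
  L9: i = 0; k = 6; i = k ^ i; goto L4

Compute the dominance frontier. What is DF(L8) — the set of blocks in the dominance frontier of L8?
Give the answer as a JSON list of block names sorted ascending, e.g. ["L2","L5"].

idom tree: L1←L0 L2←L0 L3←L0 L4←L2 L5←L4 L6←L5 L7←L4 L8←L7 L9←L4
Dom at joins:
  L3: preds {L1,L2}: {L0,L1} ∩ {L0,L2} = {L0}; idom=L0
  L4: preds {L2,L9}: {L0,L2} ∩ {L0,L2,L4,L9} = {L0,L2}; idom=L2
  L7: preds {L4,L8}: {L0,L2,L4} ∩ {L0,L2,L4,L7,L8} = {L0,L2,L4}; idom=L4
  L9: preds {L6,L8}: {L0,L2,L4,L5,L6} ∩ {L0,L2,L4,L7,L8} = {L0,L2,L4}; idom=L4

DF walk-up:
  L3←L1: walk L1 to L0
  L3←L2: walk L2 to L0
  L4←L2: walk · to L2
  L4←L9: walk L9→L4 to L2
  L7←L4: walk · to L4
  L7←L8: walk L8→L7 to L4
  L9←L6: walk L6→L5 to L4
  L9←L8: walk L8→L7 to L4
  L0 → ∅
  L1 → {L3}
  L2 → {L3}
  L3 → ∅
  L4 → {L4}
  L5 → {L9}
  L6 → {L9}
  L7 → {L7,L9}
  L8 → {L7,L9}
  L9 → {L4}

DF(L8) = ["L7", "L9"]

Answer: ["L7", "L9"]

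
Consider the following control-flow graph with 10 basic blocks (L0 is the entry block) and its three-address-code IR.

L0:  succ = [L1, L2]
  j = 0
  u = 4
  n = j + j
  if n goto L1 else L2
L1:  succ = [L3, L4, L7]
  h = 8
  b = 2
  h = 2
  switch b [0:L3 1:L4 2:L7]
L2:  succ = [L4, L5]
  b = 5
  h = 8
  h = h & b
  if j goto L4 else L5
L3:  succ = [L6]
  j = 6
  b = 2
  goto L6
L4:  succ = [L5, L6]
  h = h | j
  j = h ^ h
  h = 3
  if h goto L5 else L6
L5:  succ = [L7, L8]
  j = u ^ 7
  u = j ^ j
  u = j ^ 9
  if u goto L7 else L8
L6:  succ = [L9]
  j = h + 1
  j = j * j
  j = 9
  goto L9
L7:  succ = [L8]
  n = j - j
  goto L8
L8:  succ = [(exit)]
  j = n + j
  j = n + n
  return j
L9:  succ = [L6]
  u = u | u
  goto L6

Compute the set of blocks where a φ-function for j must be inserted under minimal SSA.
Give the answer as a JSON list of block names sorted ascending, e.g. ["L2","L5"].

idom tree: L1←L0 L2←L0 L3←L1 L4←L0 L5←L0 L6←L0 L7←L0 L8←L0 L9←L6
Join-block Dom:
  L4: preds {L1,L2}: {L0,L1} ∩ {L0,L2} = {L0}; idom=L0
  L5: preds {L2,L4}: {L0,L2} ∩ {L0,L4} = {L0}; idom=L0
  L6: preds {L3,L4,L9}: {L0,L1,L3} ∩ {L0,L4} ∩ {L0,L6,L9} = {L0}; idom=L0
  L7: preds {L1,L5}: {L0,L1} ∩ {L0,L5} = {L0}; idom=L0
  L8: preds {L5,L7}: {L0,L5} ∩ {L0,L7} = {L0}; idom=L0

DF walk-up:
  join L4 pred L1: L1 stop@L0
  join L4 pred L2: L2 stop@L0
  join L5 pred L2: L2 stop@L0
  join L5 pred L4: L4 stop@L0
  join L6 pred L3: L3→L1 stop@L0
  join L6 pred L4: L4 stop@L0
  join L6 pred L9: L9→L6 stop@L0
  join L7 pred L1: L1 stop@L0
  join L7 pred L5: L5 stop@L0
  join L8 pred L5: L5 stop@L0
  join L8 pred L7: L7 stop@L0
  L0: DF=∅
  L1: DF={L4,L6,L7}
  L2: DF={L4,L5}
  L3: DF={L6}
  L4: DF={L5,L6}
  L5: DF={L7,L8}
  L6: DF={L6}
  L7: DF={L8}
  L8: DF=∅
  L9: DF={L6}

φ for j: defs {L0,L3,L4,L5,L6,L8}
  DF⁺ = {L5,L6,L7,L8}

Answer: ["L5", "L6", "L7", "L8"]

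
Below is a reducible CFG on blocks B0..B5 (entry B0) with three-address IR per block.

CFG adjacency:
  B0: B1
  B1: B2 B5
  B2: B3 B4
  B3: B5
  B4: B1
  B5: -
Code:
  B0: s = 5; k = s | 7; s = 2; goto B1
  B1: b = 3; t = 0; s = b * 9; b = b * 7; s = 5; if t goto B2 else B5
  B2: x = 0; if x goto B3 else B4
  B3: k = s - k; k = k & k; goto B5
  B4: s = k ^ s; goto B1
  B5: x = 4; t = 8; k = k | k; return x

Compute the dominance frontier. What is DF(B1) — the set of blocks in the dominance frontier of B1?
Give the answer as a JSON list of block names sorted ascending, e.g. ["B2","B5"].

Answer: ["B1"]

Derivation:
idom tree: B1←B0 B2←B1 B3←B2 B4←B2 B5←B1
Dom at joins:
  B1: preds {B0,B4}: {B0} ∩ {B0,B1,B2,B4} = {B0}; idom=B0
  B5: preds {B1,B3}: {B0,B1} ∩ {B0,B1,B2,B3} = {B0,B1}; idom=B1

Frontier:
  join B1 pred B0: · stop@B0
  join B1 pred B4: B4→B2→B1 stop@B0
  join B5 pred B1: · stop@B1
  join B5 pred B3: B3→B2 stop@B1
  B0: DF=∅
  B1: DF={B1}
  B2: DF={B1,B5}
  B3: DF={B5}
  B4: DF={B1}
  B5: DF=∅

DF(B1) = ["B1"]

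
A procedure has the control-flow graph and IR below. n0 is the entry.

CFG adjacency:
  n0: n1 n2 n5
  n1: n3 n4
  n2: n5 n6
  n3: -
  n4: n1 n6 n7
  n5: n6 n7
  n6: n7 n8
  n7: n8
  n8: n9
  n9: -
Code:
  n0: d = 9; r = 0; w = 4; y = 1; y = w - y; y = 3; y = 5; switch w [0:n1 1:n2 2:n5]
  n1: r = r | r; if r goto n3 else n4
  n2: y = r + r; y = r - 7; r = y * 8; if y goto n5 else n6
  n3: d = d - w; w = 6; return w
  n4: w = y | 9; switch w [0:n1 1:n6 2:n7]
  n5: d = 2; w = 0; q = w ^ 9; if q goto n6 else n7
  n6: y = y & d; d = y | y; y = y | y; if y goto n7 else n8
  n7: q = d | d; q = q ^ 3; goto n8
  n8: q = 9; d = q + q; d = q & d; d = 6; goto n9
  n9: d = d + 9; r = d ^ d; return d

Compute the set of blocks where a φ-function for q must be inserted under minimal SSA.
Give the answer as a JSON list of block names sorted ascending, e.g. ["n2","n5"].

idom tree: n1←n0 n2←n0 n3←n1 n4←n1 n5←n0 n6←n0 n7←n0 n8←n0 n9←n8
Dom at joins:
  n1: preds {n0,n4}: {n0} ∩ {n0,n1,n4} = {n0}; idom=n0
  n5: preds {n0,n2}: {n0} ∩ {n0,n2} = {n0}; idom=n0
  n6: preds {n2,n4,n5}: {n0,n2} ∩ {n0,n1,n4} ∩ {n0,n5} = {n0}; idom=n0
  n7: preds {n4,n5,n6}: {n0,n1,n4} ∩ {n0,n5} ∩ {n0,n6} = {n0}; idom=n0
  n8: preds {n6,n7}: {n0,n6} ∩ {n0,n7} = {n0}; idom=n0

DF derivation:
  n1←n0: walk · to n0
  n1←n4: walk n4→n1 to n0
  n5←n0: walk · to n0
  n5←n2: walk n2 to n0
  n6←n2: walk n2 to n0
  n6←n4: walk n4→n1 to n0
  n6←n5: walk n5 to n0
  n7←n4: walk n4→n1 to n0
  n7←n5: walk n5 to n0
  n7←n6: walk n6 to n0
  n8←n6: walk n6 to n0
  n8←n7: walk n7 to n0
  DF(n0)=∅
  DF(n1)={n1,n6,n7}
  DF(n2)={n5,n6}
  DF(n3)=∅
  DF(n4)={n1,n6,n7}
  DF(n5)={n6,n7}
  DF(n6)={n7,n8}
  DF(n7)={n8}
  DF(n8)=∅
  DF(n9)=∅

φ for q: defs {n5,n7,n8}
  DF⁺ = {n6,n7,n8}

Answer: ["n6", "n7", "n8"]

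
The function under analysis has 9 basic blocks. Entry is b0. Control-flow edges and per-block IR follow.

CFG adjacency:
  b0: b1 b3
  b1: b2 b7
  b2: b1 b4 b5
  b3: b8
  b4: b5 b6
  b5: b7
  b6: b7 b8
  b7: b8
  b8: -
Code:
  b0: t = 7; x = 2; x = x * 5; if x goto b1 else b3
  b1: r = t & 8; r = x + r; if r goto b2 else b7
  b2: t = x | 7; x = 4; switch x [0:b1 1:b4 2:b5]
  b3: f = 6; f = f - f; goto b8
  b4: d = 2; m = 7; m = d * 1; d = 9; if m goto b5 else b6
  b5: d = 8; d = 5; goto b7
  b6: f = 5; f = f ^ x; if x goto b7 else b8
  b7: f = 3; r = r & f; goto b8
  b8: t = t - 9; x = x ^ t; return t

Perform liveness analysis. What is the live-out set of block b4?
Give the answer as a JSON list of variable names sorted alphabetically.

Block summaries:
  b0: {t,x} / ∅
  b1: {r} / {t,x}
  b2: {t,x} / {x}
  b3: {f} / ∅
  b4: {d,m} / ∅
  b5: {d} / ∅
  b6: {f} / {x}
  b7: {f,r} / {r}
  b8: {t,x} / {t,x}

Backward fixpoint:
  b0: in=∅ out={t,x}
  b1: in={t,x} out={r,t,x}
  b2: in={r,x} out={r,t,x}
  b3: in={t,x} out={t,x}
  b4: in={r,t,x} out={r,t,x}
  b5: in={r,t,x} out={r,t,x}
  b6: in={r,t,x} out={r,t,x}
  b7: in={r,t,x} out={t,x}
  b8: in={t,x} out=∅

live-out(b4) = ["r", "t", "x"]

Answer: ["r", "t", "x"]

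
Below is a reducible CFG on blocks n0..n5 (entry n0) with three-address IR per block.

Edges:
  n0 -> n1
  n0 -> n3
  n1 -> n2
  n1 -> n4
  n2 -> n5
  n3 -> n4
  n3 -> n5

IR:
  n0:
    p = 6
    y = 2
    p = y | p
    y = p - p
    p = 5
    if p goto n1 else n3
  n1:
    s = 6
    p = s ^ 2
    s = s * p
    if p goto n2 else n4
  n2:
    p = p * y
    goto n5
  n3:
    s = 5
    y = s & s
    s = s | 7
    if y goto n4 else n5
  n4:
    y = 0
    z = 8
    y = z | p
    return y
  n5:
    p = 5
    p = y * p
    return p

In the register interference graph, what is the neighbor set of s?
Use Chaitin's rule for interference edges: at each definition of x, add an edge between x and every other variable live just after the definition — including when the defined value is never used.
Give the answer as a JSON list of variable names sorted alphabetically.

def/use:
  n0 def {p,y} use ∅
  n1 def {p,s} use ∅
  n2 def {p} use {p,y}
  n3 def {s,y} use ∅
  n4 def {y,z} use {p}
  n5 def {p} use {y}

Liveness:
  n0: in=∅ out={p,y}
  n1: in={y} out={p,y}
  n2: in={p,y} out={y}
  n3: in={p} out={p,y}
  n4: in={p} out=∅
  n5: in={y} out=∅

Conflict graph:
  p — {s,y,z}
  s — {p,y}
  y — {p,s}
  z — {p}

N(s) = ["p", "y"]

Answer: ["p", "y"]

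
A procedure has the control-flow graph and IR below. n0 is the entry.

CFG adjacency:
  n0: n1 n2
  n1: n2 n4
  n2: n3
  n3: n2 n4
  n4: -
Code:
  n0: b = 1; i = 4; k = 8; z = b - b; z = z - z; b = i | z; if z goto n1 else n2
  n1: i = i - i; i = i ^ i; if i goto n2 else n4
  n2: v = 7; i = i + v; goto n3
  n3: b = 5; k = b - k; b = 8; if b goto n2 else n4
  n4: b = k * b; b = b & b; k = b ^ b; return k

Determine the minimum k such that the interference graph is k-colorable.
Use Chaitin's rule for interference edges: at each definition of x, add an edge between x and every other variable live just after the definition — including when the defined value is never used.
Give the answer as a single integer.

Answer: 4

Derivation:
def/use:
  n0: {b,i,k,z} / ∅
  n1: {i} / {i}
  n2: {i,v} / {i}
  n3: {b,k} / {k}
  n4: {b,k} / {b,k}

Liveness:
  live n0: ∅→{b,i,k}
  live n1: {b,i,k}→{b,i,k}
  live n2: {i,k}→{i,k}
  live n3: {i,k}→{b,i,k}
  live n4: {b,k}→∅

Conflict graph:
  b — {i,k,z}
  i — {b,k,v,z}
  k — {b,i,v,z}
  v — {i,k}
  z — {b,i,k}

Colouring:
  {b,i,k,z} pairwise interfere (4-clique) ⇒ χ ≥ 4
  assign b→c2 i→c0 k→c1 v→c2 z→c3 — no edge inside a register ⇒ χ ≤ 4
  χ = 4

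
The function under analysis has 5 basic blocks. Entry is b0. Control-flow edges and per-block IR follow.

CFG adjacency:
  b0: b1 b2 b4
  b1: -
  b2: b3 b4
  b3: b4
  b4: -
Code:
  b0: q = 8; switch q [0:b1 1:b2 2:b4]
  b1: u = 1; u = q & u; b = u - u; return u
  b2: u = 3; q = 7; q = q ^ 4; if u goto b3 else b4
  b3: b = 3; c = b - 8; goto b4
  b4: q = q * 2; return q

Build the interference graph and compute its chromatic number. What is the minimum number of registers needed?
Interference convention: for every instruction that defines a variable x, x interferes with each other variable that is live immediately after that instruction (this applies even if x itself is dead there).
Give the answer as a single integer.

Answer: 3

Working:
def/use:
  b0: def={q} ue=∅
  b1: def={b,u} ue={q}
  b2: def={q,u} ue=∅
  b3: def={b,c} ue=∅
  b4: def={q} ue={q}

Liveness:
  b0: in=∅ out={q}
  b1: in={q} out=∅
  b2: in=∅ out={q}
  b3: in={q} out={q}
  b4: in={q} out=∅

Interference:
  b — {q,u}
  c — {q}
  q — {b,c,u}
  u — {b,q}

Colouring:
  lower bound: {b,q,u} mutually conflict ⇒ χ ≥ 3
  assign b→R1 c→R1 q→R0 u→R2 — no edge inside a register ⇒ χ ≤ 3
  χ = 3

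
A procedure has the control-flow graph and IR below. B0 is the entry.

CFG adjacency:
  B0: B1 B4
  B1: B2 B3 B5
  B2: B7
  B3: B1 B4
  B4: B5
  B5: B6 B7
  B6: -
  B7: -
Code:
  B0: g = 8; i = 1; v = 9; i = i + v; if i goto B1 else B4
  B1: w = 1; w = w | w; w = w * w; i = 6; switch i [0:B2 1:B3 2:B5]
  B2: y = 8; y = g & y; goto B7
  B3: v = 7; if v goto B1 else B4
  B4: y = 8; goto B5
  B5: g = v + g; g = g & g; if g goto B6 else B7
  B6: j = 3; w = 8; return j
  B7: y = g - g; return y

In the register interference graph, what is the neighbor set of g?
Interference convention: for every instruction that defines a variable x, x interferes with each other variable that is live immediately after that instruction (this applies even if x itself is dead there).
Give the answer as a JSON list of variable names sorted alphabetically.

Answer: ["i", "v", "w", "y"]

Working:
Block summaries:
  B0 def {g,i,v} use ∅
  B1 def {i,w} use ∅
  B2 def {y} use {g}
  B3 def {v} use ∅
  B4 def {y} use ∅
  B5 def {g} use {g,v}
  B6 def {j,w} use ∅
  B7 def {y} use {g}

Backward fixpoint:
  B0 li=∅ lo={g,v}
  B1 li={g,v} lo={g,v}
  B2 li={g} lo={g}
  B3 li={g} lo={g,v}
  B4 li={g,v} lo={g,v}
  B5 li={g,v} lo={g}
  B6 li=∅ lo=∅
  B7 li={g} lo=∅

Interfere edges:
  g: {i,v,w,y}
  i: {g,v}
  j: {w}
  v: {g,i,w,y}
  w: {g,j,v}
  y: {g,v}

N(g) = ["i", "v", "w", "y"]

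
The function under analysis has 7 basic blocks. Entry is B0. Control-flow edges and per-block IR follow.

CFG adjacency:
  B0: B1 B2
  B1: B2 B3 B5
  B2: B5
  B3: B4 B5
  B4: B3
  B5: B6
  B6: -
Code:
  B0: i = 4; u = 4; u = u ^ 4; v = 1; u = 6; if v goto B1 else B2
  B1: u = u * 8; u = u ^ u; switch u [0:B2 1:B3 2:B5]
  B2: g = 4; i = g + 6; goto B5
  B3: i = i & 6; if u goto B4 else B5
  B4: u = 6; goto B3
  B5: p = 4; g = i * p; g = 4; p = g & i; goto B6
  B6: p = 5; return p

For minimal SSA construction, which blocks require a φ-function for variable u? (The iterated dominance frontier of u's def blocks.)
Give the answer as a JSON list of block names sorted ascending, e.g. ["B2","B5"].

idom tree: B1←B0 B2←B0 B3←B1 B4←B3 B5←B0 B6←B5
Join-block Dom:
  B2: preds {B0,B1}: {B0} ∩ {B0,B1} = {B0}; idom=B0
  B3: preds {B1,B4}: {B0,B1} ∩ {B0,B1,B3,B4} = {B0,B1}; idom=B1
  B5: preds {B1,B2,B3}: {B0,B1} ∩ {B0,B2} ∩ {B0,B1,B3} = {B0}; idom=B0

DF derivation:
  B2←B0: walk · to B0
  B2←B1: walk B1 to B0
  B3←B1: walk · to B1
  B3←B4: walk B4→B3 to B1
  B5←B1: walk B1 to B0
  B5←B2: walk B2 to B0
  B5←B3: walk B3→B1 to B0
  B0 → ∅
  B1 → {B2,B5}
  B2 → {B5}
  B3 → {B3,B5}
  B4 → {B3}
  B5 → ∅
  B6 → ∅

φ for u: defs {B0,B1,B4}
  DF⁺ = {B2,B3,B5}

Answer: ["B2", "B3", "B5"]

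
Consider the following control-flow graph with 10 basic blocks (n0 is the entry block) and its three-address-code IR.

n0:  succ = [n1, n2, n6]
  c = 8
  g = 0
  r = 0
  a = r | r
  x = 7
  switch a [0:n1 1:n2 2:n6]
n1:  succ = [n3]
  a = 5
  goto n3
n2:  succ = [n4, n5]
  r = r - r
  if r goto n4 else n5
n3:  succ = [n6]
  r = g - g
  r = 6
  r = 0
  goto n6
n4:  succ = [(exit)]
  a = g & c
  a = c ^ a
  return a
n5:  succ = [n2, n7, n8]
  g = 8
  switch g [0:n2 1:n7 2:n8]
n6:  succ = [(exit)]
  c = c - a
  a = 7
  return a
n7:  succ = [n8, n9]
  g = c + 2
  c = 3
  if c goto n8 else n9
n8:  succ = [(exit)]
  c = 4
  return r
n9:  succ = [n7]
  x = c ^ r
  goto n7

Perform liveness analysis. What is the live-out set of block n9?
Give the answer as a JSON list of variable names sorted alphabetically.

Answer: ["c", "r"]

Derivation:
Per-block:
  n0: {a,c,g,r,x} / ∅
  n1: {a} / ∅
  n2: {r} / {r}
  n3: {r} / {g}
  n4: {a} / {c,g}
  n5: {g} / ∅
  n6: {a,c} / {a,c}
  n7: {c,g} / {c}
  n8: {c} / {r}
  n9: {x} / {c,r}

Backward fixpoint:
  live n0: ∅→{a,c,g,r}
  live n1: {c,g}→{a,c,g}
  live n2: {c,g,r}→{c,g,r}
  live n3: {a,c,g}→{a,c}
  live n4: {c,g}→∅
  live n5: {c,r}→{c,g,r}
  live n6: {a,c}→∅
  live n7: {c,r}→{c,r}
  live n8: {r}→∅
  live n9: {c,r}→{c,r}

live-out(n9) = ["c", "r"]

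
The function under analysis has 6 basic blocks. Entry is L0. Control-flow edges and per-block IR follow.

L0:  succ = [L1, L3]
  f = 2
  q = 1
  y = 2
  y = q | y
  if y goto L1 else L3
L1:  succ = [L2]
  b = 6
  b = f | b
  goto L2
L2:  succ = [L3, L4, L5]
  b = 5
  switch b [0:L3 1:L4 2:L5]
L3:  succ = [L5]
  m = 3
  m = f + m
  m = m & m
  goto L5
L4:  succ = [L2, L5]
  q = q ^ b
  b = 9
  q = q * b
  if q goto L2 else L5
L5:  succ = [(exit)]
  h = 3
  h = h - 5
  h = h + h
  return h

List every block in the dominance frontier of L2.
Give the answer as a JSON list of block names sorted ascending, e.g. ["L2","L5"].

Answer: ["L2", "L3", "L5"]

Working:
idom tree: L1←L0 L2←L1 L3←L0 L4←L2 L5←L0
Dom∩ at merges:
  L2: preds {L1,L4}: {L0,L1} ∩ {L0,L1,L2,L4} = {L0,L1}; idom=L1
  L3: preds {L0,L2}: {L0} ∩ {L0,L1,L2} = {L0}; idom=L0
  L5: preds {L2,L3,L4}: {L0,L1,L2} ∩ {L0,L3} ∩ {L0,L1,L2,L4} = {L0}; idom=L0

Frontier:
  L2←L1: walk · to L1
  L2←L4: walk L4→L2 to L1
  L3←L0: walk · to L0
  L3←L2: walk L2→L1 to L0
  L5←L2: walk L2→L1 to L0
  L5←L3: walk L3 to L0
  L5←L4: walk L4→L2→L1 to L0
  DF(L0)=∅
  DF(L1)={L3,L5}
  DF(L2)={L2,L3,L5}
  DF(L3)={L5}
  DF(L4)={L2,L5}
  DF(L5)=∅

DF(L2) = ["L2", "L3", "L5"]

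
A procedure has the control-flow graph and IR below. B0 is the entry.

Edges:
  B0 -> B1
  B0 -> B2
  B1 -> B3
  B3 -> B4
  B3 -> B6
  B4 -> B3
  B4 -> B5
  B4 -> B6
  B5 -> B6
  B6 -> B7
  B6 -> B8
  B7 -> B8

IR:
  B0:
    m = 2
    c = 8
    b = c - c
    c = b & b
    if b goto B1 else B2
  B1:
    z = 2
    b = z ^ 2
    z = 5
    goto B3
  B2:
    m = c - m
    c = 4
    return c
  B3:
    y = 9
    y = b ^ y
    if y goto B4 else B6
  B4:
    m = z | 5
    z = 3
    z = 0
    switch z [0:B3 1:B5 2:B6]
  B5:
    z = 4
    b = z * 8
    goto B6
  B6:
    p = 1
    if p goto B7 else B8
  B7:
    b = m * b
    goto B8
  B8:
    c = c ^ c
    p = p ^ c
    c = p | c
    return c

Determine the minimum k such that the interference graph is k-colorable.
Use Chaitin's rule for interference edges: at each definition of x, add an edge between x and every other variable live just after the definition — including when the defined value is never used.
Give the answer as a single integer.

Per-block:
  B0: {b,c,m} / ∅
  B1: {b,z} / ∅
  B2: {c,m} / {c,m}
  B3: {y} / {b}
  B4: {m,z} / {z}
  B5: {b,z} / ∅
  B6: {p} / ∅
  B7: {b} / {b,m}
  B8: {c,p} / {c,p}

Backward fixpoint:
  B0: in=∅ out={c,m}
  B1: in={c,m} out={b,c,m,z}
  B2: in={c,m} out=∅
  B3: in={b,c,m,z} out={b,c,m,z}
  B4: in={b,c,z} out={b,c,m,z}
  B5: in={c,m} out={b,c,m}
  B6: in={b,c,m} out={b,c,m,p}
  B7: in={b,c,m,p} out={c,p}
  B8: in={c,p} out=∅

Interfere edges:
  b: {c,m,p,y,z}
  c: {b,m,p,y,z}
  m: {b,c,p,y,z}
  p: {b,c,m}
  y: {b,c,m,z}
  z: {b,c,m,y}

Chromatic number:
  clique {b,c,m,y,z} ⇒ need ≥ 5
  5-colouring: R0={b}  R1={c}  R2={m}  R3={p,y}  R4={z}
  χ = 5

Answer: 5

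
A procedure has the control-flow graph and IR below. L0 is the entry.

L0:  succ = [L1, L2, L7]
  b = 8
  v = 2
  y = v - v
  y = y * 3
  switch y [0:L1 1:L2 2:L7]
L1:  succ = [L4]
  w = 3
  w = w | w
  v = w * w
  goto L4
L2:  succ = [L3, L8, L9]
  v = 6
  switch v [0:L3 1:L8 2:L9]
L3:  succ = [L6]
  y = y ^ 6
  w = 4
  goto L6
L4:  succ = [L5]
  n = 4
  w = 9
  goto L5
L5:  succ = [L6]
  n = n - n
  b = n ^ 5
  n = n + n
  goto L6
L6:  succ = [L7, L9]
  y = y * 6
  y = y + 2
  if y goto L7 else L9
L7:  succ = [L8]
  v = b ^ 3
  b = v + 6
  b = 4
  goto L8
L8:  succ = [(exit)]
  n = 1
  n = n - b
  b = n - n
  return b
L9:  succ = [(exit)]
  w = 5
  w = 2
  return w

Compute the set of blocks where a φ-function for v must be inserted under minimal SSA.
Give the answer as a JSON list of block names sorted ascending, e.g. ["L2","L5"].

idom tree: L1←L0 L2←L0 L3←L2 L4←L1 L5←L4 L6←L0 L7←L0 L8←L0 L9←L0
Dom∩ at merges:
  L6: preds {L3,L5}: {L0,L2,L3} ∩ {L0,L1,L4,L5} = {L0}; idom=L0
  L7: preds {L0,L6}: {L0} ∩ {L0,L6} = {L0}; idom=L0
  L8: preds {L2,L7}: {L0,L2} ∩ {L0,L7} = {L0}; idom=L0
  L9: preds {L2,L6}: {L0,L2} ∩ {L0,L6} = {L0}; idom=L0

DF derivation:
  join L6 pred L3: L3→L2 stop@L0
  join L6 pred L5: L5→L4→L1 stop@L0
  join L7 pred L0: · stop@L0
  join L7 pred L6: L6 stop@L0
  join L8 pred L2: L2 stop@L0
  join L8 pred L7: L7 stop@L0
  join L9 pred L2: L2 stop@L0
  join L9 pred L6: L6 stop@L0
  L0: DF=∅
  L1: DF={L6}
  L2: DF={L6,L8,L9}
  L3: DF={L6}
  L4: DF={L6}
  L5: DF={L6}
  L6: DF={L7,L9}
  L7: DF={L8}
  L8: DF=∅
  L9: DF=∅

φ for v: defs {L0,L1,L2,L7}
  DF⁺ = {L6,L7,L8,L9}

Answer: ["L6", "L7", "L8", "L9"]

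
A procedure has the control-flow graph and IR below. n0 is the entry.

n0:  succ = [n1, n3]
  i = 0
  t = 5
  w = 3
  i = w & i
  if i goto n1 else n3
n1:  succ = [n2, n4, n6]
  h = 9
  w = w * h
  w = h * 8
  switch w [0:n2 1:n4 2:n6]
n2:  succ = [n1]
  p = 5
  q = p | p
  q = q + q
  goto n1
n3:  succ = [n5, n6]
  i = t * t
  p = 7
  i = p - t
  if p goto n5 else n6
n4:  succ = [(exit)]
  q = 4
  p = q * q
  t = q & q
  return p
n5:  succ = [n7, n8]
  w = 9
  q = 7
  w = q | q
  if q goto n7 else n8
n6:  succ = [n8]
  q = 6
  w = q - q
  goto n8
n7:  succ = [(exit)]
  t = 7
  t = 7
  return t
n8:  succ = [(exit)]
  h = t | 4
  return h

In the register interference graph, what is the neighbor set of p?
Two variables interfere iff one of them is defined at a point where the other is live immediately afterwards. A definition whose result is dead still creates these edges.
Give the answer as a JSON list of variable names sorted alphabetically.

Answer: ["i", "q", "t", "w"]

Derivation:
Block summaries:
  n0: {i,t,w} / ∅
  n1: {h,w} / {w}
  n2: {p,q} / ∅
  n3: {i,p} / {t}
  n4: {p,q,t} / ∅
  n5: {q,w} / ∅
  n6: {q,w} / ∅
  n7: {t} / ∅
  n8: {h} / {t}

Liveness:
  n0: in=∅ out={t,w}
  n1: in={t,w} out={t,w}
  n2: in={t,w} out={t,w}
  n3: in={t} out={t}
  n4: in=∅ out=∅
  n5: in={t} out={t}
  n6: in={t} out={t}
  n7: in=∅ out=∅
  n8: in={t} out=∅

Interference:
  h — {t,w}
  i — {p,t,w}
  p — {i,q,t,w}
  q — {p,t,w}
  t — {h,i,p,q,w}
  w — {h,i,p,q,t}

N(p) = ["i", "q", "t", "w"]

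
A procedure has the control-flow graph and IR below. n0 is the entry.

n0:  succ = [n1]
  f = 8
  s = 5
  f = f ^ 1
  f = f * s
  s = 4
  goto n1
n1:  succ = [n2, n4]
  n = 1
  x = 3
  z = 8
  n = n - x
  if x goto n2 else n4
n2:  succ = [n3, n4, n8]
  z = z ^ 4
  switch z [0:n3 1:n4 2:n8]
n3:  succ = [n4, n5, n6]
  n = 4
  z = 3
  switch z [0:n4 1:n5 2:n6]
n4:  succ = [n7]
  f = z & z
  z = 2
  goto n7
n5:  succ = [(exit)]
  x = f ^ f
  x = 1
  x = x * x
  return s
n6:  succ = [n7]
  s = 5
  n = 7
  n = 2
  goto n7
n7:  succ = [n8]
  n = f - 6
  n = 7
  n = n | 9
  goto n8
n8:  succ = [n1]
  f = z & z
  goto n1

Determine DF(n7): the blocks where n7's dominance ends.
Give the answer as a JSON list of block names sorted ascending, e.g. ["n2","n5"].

idom tree: n1←n0 n2←n1 n3←n2 n4←n1 n5←n3 n6←n3 n7←n1 n8←n1
Join-block Dom:
  n1: preds {n0,n8}: {n0} ∩ {n0,n1,n8} = {n0}; idom=n0
  n4: preds {n1,n2,n3}: {n0,n1} ∩ {n0,n1,n2} ∩ {n0,n1,n2,n3} = {n0,n1}; idom=n1
  n7: preds {n4,n6}: {n0,n1,n4} ∩ {n0,n1,n2,n3,n6} = {n0,n1}; idom=n1
  n8: preds {n2,n7}: {n0,n1,n2} ∩ {n0,n1,n7} = {n0,n1}; idom=n1

DF walk-up:
  n1←n0: walk · to n0
  n1←n8: walk n8→n1 to n0
  n4←n1: walk · to n1
  n4←n2: walk n2 to n1
  n4←n3: walk n3→n2 to n1
  n7←n4: walk n4 to n1
  n7←n6: walk n6→n3→n2 to n1
  n8←n2: walk n2 to n1
  n8←n7: walk n7 to n1
  DF(n0)=∅
  DF(n1)={n1}
  DF(n2)={n4,n7,n8}
  DF(n3)={n4,n7}
  DF(n4)={n7}
  DF(n5)=∅
  DF(n6)={n7}
  DF(n7)={n8}
  DF(n8)={n1}

DF(n7) = ["n8"]

Answer: ["n8"]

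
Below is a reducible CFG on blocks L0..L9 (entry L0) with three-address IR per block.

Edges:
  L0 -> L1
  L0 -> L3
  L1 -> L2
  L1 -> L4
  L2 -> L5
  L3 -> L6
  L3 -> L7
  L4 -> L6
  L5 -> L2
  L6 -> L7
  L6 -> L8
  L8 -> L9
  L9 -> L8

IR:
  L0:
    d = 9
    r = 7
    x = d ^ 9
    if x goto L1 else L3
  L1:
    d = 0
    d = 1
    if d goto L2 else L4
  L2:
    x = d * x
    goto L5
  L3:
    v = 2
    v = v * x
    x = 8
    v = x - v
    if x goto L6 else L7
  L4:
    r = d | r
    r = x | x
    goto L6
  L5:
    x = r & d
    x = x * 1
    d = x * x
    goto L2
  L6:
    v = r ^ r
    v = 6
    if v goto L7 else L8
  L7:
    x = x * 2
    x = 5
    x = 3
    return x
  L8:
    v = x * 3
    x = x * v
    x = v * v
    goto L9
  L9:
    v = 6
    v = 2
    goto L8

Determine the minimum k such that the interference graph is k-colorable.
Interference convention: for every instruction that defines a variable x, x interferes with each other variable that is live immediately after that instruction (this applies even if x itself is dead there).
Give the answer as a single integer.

Block summaries:
  L0 def {d,r,x} use ∅
  L1 def {d} use ∅
  L2 def {x} use {d,x}
  L3 def {v,x} use {x}
  L4 def {r} use {d,r,x}
  L5 def {d,x} use {d,r}
  L6 def {v} use {r}
  L7 def {x} use {x}
  L8 def {v,x} use {x}
  L9 def {v} use ∅

Liveness:
  L0: in=∅ out={r,x}
  L1: in={r,x} out={d,r,x}
  L2: in={d,r,x} out={d,r}
  L3: in={r,x} out={r,x}
  L4: in={d,r,x} out={r,x}
  L5: in={d,r} out={d,r,x}
  L6: in={r,x} out={x}
  L7: in={x} out=∅
  L8: in={x} out={x}
  L9: in={x} out={x}

Interference:
  d — {r,x}
  r — {d,v,x}
  v — {r,x}
  x — {d,r,v}

Registers:
  {d,r,x} pairwise interfere (3-clique) ⇒ χ ≥ 3
  assign d→r2 r→r0 v→r2 x→r1 — no edge inside a register ⇒ χ ≤ 3
  χ = 3

Answer: 3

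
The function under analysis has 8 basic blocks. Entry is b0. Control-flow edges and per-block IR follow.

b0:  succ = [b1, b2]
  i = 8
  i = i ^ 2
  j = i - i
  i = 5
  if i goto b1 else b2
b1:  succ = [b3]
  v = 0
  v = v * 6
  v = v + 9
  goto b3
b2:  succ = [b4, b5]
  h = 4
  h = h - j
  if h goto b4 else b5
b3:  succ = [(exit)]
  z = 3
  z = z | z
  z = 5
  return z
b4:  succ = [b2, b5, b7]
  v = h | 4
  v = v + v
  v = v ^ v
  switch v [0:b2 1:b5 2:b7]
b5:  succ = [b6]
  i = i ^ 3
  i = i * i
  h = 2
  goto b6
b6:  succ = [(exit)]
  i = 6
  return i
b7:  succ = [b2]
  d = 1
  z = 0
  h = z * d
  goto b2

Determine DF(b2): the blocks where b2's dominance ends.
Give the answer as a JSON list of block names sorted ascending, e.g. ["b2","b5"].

Answer: ["b2"]

Working:
idom tree: b1←b0 b2←b0 b3←b1 b4←b2 b5←b2 b6←b5 b7←b4
Dom∩ at merges:
  b2: preds {b0,b4,b7}: {b0} ∩ {b0,b2,b4} ∩ {b0,b2,b4,b7} = {b0}; idom=b0
  b5: preds {b2,b4}: {b0,b2} ∩ {b0,b2,b4} = {b0,b2}; idom=b2

DF derivation:
  join b2 pred b0: · stop@b0
  join b2 pred b4: b4→b2 stop@b0
  join b2 pred b7: b7→b4→b2 stop@b0
  join b5 pred b2: · stop@b2
  join b5 pred b4: b4 stop@b2
  b0: DF=∅
  b1: DF=∅
  b2: DF={b2}
  b3: DF=∅
  b4: DF={b2,b5}
  b5: DF=∅
  b6: DF=∅
  b7: DF={b2}

DF(b2) = ["b2"]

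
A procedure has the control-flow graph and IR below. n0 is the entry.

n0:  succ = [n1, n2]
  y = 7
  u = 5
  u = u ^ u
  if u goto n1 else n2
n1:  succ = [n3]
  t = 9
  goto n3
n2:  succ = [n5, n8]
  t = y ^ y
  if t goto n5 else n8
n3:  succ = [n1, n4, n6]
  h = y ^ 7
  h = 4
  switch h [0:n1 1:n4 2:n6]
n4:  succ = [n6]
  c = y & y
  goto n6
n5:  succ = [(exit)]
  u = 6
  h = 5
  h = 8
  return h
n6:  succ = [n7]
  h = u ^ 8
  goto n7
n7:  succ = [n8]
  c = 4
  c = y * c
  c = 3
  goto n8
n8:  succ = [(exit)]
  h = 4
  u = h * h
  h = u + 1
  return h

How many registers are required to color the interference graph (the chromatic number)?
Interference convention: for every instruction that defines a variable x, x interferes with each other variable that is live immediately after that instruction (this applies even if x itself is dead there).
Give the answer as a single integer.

Answer: 3

Working:
Per-block:
  n0: {u,y} / ∅
  n1: {t} / ∅
  n2: {t} / {y}
  n3: {h} / {y}
  n4: {c} / {y}
  n5: {h,u} / ∅
  n6: {h} / {u}
  n7: {c} / {y}
  n8: {h,u} / ∅

Backward fixpoint:
  live n0: ∅→{u,y}
  live n1: {u,y}→{u,y}
  live n2: {y}→∅
  live n3: {u,y}→{u,y}
  live n4: {u,y}→{u,y}
  live n5: ∅→∅
  live n6: {u,y}→{y}
  live n7: {y}→∅
  live n8: ∅→∅

Conflict graph:
  c — {u,y}
  h — {u,y}
  t — {u,y}
  u — {c,h,t,y}
  y — {c,h,t,u}

Colouring:
  lower bound: {c,u,y} mutually conflict ⇒ χ ≥ 3
  3-colouring: c0={u}  c1={y}  c2={c,h,t}
  χ = 3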